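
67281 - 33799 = 33482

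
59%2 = 1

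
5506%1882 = 1742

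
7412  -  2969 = 4443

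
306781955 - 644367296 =- 337585341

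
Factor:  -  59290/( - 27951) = 70/33 = 2^1*3^(  -  1 )*5^1*7^1*11^( - 1)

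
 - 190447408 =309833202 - 500280610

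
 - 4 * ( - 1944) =7776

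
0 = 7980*0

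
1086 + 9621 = 10707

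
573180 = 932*615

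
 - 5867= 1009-6876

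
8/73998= 4/36999 = 0.00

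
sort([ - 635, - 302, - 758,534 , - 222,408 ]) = [ - 758, - 635, - 302, - 222,408, 534]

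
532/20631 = 532/20631 = 0.03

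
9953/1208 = 8+289/1208=8.24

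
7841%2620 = 2601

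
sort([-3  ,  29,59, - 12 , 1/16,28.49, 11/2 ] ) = [ - 12, - 3,1/16 , 11/2, 28.49,29,59]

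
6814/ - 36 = - 3407/18 = - 189.28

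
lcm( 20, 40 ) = 40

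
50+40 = 90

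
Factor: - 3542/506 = -7^1 = -7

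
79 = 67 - -12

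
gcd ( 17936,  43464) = 8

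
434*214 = 92876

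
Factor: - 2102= -2^1*1051^1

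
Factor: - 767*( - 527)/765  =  23777/45 = 3^(- 2) *5^( - 1)*13^1*31^1*59^1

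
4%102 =4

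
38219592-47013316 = -8793724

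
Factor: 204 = 2^2*3^1 * 17^1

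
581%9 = 5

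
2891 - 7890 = - 4999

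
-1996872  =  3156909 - 5153781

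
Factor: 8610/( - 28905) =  - 14/47  =  - 2^1*7^1 * 47^( - 1)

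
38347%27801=10546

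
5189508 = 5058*1026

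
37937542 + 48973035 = 86910577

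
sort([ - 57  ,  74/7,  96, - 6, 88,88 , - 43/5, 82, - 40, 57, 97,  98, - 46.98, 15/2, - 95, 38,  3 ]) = [ - 95, - 57, - 46.98,-40, - 43/5, - 6,3 , 15/2,74/7, 38,57, 82,  88, 88,96 , 97, 98 ] 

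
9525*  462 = 4400550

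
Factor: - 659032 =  - 2^3*11^1 *7489^1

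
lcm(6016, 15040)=30080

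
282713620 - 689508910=-406795290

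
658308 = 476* 1383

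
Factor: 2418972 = 2^2*3^1*201581^1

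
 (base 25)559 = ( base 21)784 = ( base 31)3C4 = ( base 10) 3259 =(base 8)6273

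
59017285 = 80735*731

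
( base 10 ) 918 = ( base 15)413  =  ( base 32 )sm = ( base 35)Q8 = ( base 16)396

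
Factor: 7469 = 7^1*11^1*97^1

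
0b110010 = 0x32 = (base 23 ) 24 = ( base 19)2C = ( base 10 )50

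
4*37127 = 148508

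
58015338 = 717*80914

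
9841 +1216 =11057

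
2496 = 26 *96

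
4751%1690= 1371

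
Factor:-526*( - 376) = 2^4*47^1*263^1=   197776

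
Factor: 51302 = 2^1*113^1*227^1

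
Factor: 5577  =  3^1*11^1*13^2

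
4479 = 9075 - 4596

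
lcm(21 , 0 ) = 0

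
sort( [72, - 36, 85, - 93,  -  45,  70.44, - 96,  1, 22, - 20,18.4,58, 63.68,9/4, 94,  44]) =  [  -  96, - 93, -45,-36, - 20, 1, 9/4,18.4,22,44,58, 63.68,70.44,72,85, 94]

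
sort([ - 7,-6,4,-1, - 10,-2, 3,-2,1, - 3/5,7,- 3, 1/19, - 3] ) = [-10,-7,  -  6,-3,-3, - 2, - 2, - 1, - 3/5,  1/19,1,3, 4,7] 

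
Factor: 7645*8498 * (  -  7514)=  -  2^2 * 5^1*7^1*11^1*13^1*17^2*139^1*607^1 = - 488163615940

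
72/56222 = 36/28111 = 0.00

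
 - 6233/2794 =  - 6233/2794= - 2.23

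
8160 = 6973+1187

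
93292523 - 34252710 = 59039813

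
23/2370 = 23/2370  =  0.01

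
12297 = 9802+2495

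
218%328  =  218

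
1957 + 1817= 3774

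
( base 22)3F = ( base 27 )30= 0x51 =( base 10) 81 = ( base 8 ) 121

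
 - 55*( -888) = 48840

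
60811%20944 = 18923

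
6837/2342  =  2+2153/2342 = 2.92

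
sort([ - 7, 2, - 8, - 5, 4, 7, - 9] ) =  [-9, - 8, - 7, - 5, 2,4, 7] 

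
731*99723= 72897513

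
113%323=113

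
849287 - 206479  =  642808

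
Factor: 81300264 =2^3 * 3^1*3387511^1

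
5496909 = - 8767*( - 627)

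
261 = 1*261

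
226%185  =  41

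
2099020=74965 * 28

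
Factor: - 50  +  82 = 32= 2^5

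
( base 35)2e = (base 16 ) 54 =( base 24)3C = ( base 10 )84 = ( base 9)103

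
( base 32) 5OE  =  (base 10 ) 5902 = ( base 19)G6C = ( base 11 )4486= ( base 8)13416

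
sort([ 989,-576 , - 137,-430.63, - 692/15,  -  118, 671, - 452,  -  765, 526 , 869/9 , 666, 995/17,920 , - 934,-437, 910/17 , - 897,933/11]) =[ - 934, - 897, - 765,  -  576,  -  452, - 437 , - 430.63, - 137,-118, - 692/15,910/17,995/17,  933/11,869/9,526,666,671,920,989 ]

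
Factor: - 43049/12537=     -  3^(  -  2 )*7^( - 1)*199^ (  -  1)*43049^1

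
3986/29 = 3986/29 =137.45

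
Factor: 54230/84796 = 55/86 = 2^ ( - 1)*5^1*11^1 * 43^(-1)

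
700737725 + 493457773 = 1194195498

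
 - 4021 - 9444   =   - 13465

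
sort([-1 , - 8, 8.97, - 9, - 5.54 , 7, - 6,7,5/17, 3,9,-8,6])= [ - 9,-8, - 8, - 6, - 5.54, - 1 , 5/17,  3 , 6, 7,7,8.97,9]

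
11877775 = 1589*7475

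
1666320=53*31440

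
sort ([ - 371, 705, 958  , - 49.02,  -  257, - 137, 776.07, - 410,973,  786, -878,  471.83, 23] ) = [- 878, - 410, - 371, - 257, - 137, - 49.02,23,471.83 , 705,776.07, 786,958,973] 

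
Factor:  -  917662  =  -2^1*19^2*31^1*41^1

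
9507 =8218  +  1289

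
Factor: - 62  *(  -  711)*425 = 18734850 = 2^1 * 3^2*5^2*17^1*31^1*79^1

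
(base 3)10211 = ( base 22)4F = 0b1100111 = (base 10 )103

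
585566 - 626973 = -41407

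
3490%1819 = 1671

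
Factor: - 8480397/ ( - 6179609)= 3^1*607^1* 1453^(- 1 )*4253^( - 1) * 4657^1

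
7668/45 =170 + 2/5 = 170.40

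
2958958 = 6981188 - 4022230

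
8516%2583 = 767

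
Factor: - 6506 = -2^1*3253^1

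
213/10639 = 213/10639 = 0.02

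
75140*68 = 5109520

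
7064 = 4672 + 2392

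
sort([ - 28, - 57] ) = [ - 57, - 28] 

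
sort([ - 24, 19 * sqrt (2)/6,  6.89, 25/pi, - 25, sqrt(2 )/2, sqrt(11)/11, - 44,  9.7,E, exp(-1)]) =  [ - 44,-25, - 24, sqrt(11 ) /11, exp( - 1 ),sqrt(2)/2, E,19*sqrt ( 2)/6,  6.89,  25/pi,9.7 ]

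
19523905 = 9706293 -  - 9817612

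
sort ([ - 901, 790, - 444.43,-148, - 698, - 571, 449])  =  [ - 901, - 698, - 571, - 444.43, - 148, 449, 790 ]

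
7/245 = 1/35 = 0.03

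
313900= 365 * 860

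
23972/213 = 23972/213 = 112.54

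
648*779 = 504792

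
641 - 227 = 414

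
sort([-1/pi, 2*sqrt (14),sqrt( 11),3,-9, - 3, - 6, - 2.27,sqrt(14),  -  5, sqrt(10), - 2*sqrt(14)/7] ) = [ - 9, - 6, - 5,-3, - 2.27 ,-2*sqrt ( 14)/7,-1/pi , 3,sqrt( 10 ),sqrt( 11),sqrt(14),2*sqrt( 14)]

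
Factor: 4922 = 2^1 *23^1*107^1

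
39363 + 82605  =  121968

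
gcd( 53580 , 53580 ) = 53580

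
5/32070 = 1/6414 =0.00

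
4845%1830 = 1185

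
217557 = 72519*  3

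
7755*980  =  7599900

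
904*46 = 41584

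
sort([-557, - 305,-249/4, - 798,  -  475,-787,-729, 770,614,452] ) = [ - 798, - 787, - 729, - 557,-475, - 305,-249/4,452  ,  614,770] 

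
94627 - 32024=62603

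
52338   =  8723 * 6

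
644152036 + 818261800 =1462413836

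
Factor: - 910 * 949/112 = -61685/8 = -2^( - 3)*5^1 * 13^2 * 73^1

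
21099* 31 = 654069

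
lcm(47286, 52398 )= 1938726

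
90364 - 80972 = 9392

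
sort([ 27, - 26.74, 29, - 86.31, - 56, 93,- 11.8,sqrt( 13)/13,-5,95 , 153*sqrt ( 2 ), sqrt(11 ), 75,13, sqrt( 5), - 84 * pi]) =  [ - 84*pi, -86.31, - 56,-26.74, - 11.8, - 5,sqrt( 13 )/13,sqrt( 5), sqrt( 11 ),13, 27, 29, 75, 93, 95 , 153*sqrt ( 2 )]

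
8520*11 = 93720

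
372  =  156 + 216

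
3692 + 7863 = 11555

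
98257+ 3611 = 101868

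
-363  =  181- 544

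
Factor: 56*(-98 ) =-2^4*7^3 = -5488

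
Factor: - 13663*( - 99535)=1359946705=5^1*13^1*17^1 * 1051^1*1171^1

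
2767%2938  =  2767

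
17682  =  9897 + 7785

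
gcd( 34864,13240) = 8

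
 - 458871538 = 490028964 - 948900502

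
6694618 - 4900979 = 1793639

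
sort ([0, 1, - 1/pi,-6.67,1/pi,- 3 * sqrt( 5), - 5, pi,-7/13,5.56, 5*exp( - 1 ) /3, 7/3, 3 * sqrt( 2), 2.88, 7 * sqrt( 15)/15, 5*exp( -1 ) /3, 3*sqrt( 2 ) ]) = [ - 3*sqrt( 5),-6.67, - 5, - 7/13,  -  1/pi,0, 1/pi, 5 * exp( - 1 )/3,5 * exp(-1 )/3,1, 7 * sqrt( 15)/15, 7/3, 2.88, pi,3*sqrt( 2 ), 3 * sqrt(2), 5.56]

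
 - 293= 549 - 842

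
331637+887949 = 1219586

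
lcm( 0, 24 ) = 0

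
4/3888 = 1/972 = 0.00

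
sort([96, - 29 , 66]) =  [ - 29 , 66,96]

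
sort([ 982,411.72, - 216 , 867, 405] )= [ - 216, 405, 411.72, 867, 982 ] 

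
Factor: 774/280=387/140 = 2^ (- 2 )*3^2*5^( - 1)*7^(-1 )*43^1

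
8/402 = 4/201 =0.02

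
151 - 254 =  - 103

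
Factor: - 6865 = -5^1*1373^1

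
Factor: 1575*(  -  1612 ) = -2538900 = - 2^2*3^2* 5^2*7^1*13^1*31^1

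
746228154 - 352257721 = 393970433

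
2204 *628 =1384112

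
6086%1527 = 1505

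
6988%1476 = 1084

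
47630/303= 47630/303 = 157.19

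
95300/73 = 95300/73 = 1305.48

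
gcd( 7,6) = 1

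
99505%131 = 76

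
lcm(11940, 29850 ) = 59700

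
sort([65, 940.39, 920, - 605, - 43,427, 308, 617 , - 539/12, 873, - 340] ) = [ - 605, - 340, -539/12, - 43, 65, 308, 427,617,873 , 920,  940.39]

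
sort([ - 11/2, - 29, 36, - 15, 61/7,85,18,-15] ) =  [ - 29, - 15,  -  15, - 11/2, 61/7 , 18,36,85]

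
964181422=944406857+19774565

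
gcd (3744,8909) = 1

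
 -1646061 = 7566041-9212102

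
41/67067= 41/67067= 0.00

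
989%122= 13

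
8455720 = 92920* 91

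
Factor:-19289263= - 7^1*29^1*95021^1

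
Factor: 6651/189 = 739/21 = 3^( -1 )*7^ ( - 1 )*739^1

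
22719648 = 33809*672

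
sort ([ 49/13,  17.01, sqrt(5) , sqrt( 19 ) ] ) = [ sqrt(5),  49/13, sqrt(19), 17.01 ] 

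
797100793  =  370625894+426474899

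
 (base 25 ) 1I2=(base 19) 2id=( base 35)ur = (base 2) 10000110101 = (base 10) 1077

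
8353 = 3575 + 4778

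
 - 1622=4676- 6298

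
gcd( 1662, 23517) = 3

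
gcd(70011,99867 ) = 3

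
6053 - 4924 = 1129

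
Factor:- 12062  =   -2^1*37^1 * 163^1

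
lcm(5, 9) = 45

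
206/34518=103/17259 = 0.01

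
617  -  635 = -18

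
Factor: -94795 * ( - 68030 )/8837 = 2^1 * 5^2*6803^1*8837^(-1) * 18959^1 = 6448903850/8837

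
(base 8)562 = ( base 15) 19a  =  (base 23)g2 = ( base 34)au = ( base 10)370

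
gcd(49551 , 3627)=3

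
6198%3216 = 2982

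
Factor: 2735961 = 3^1*43^1*127^1*167^1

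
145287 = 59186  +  86101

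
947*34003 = 32200841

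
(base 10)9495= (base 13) 4425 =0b10010100010111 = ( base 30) agf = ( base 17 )1FE9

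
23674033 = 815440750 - 791766717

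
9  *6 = 54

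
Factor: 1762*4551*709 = 2^1*3^1*37^1*41^1*709^1*881^1 = 5685373158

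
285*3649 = 1039965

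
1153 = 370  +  783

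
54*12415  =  670410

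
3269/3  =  3269/3 =1089.67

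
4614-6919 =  - 2305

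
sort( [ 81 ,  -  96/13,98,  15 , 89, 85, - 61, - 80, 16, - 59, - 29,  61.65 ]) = [ - 80, - 61, - 59  , - 29, -96/13, 15, 16,  61.65 , 81, 85, 89, 98 ]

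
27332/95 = 287 + 67/95 = 287.71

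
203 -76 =127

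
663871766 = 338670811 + 325200955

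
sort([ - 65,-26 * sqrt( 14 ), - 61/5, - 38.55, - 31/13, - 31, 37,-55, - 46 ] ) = [ - 26*sqrt(14 ), - 65, - 55,-46, - 38.55, - 31, - 61/5, - 31/13,37]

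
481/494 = 37/38  =  0.97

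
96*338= 32448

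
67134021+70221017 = 137355038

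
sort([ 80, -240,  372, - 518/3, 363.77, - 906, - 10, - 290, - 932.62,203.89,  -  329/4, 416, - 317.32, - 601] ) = [ - 932.62 , - 906, - 601, - 317.32, - 290, - 240,-518/3, - 329/4,-10,80, 203.89,363.77, 372, 416] 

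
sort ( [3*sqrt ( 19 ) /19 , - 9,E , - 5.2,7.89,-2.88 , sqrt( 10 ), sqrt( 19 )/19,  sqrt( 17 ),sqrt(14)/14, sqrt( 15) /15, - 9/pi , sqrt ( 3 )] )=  [ - 9, -5.2, - 2.88 ,  -  9/pi, sqrt (19)/19, sqrt(15 ) /15,sqrt(14 ) /14, 3*sqrt( 19 ) /19, sqrt( 3 ), E,sqrt( 10),sqrt( 17 ),  7.89 ]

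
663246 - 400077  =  263169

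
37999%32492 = 5507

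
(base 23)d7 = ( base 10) 306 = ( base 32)9I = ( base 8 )462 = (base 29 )AG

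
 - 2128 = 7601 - 9729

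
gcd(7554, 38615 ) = 1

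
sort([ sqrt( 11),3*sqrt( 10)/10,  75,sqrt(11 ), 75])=[ 3  *  sqrt( 10) /10, sqrt( 11 ), sqrt(11 ),75,75 ]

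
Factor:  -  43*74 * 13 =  - 41366 = - 2^1*13^1*37^1*43^1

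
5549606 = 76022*73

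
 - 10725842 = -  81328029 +70602187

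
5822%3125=2697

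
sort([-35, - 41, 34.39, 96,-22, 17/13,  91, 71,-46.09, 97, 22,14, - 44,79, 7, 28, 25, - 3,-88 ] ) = [  -  88, - 46.09 , - 44,-41,  -  35,  -  22,-3,  17/13,7,  14,  22,  25,28, 34.39, 71, 79, 91,96, 97]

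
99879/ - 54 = - 1850+7/18 =-  1849.61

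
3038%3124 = 3038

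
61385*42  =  2578170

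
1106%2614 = 1106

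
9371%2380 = 2231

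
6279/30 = 209 + 3/10 =209.30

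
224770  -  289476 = -64706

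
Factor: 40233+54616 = 94849^1 = 94849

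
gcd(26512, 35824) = 16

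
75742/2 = 37871 = 37871.00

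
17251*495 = 8539245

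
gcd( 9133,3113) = 1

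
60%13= 8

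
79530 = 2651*30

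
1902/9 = 211 + 1/3 = 211.33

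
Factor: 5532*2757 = 15251724 = 2^2*3^2 * 461^1 * 919^1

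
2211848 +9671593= 11883441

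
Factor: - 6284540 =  - 2^2* 5^1*314227^1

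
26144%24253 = 1891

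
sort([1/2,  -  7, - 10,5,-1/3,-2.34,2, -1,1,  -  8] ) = [ - 10, - 8,  -  7, -2.34  ,-1, - 1/3, 1/2,1,2, 5]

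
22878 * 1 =22878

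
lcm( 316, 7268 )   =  7268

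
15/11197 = 15/11197 =0.00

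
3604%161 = 62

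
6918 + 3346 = 10264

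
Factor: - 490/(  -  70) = 7  =  7^1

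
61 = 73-12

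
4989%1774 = 1441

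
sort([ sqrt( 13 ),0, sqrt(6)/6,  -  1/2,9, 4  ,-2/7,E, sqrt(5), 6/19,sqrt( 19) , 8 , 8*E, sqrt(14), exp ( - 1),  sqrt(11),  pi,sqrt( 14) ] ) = [ - 1/2, - 2/7, 0, 6/19 , exp( - 1 ),sqrt(6)/6, sqrt(5),E, pi, sqrt(11), sqrt ( 13), sqrt(14), sqrt(14),  4, sqrt( 19) , 8, 9,8*E]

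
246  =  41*6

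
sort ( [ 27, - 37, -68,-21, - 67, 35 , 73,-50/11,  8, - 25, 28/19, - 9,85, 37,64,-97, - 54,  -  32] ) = [ - 97,-68, - 67, - 54 , - 37, - 32, -25, - 21, -9, - 50/11,28/19, 8, 27, 35, 37,64,73,  85 ] 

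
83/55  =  83/55  =  1.51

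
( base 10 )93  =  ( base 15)63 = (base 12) 79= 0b1011101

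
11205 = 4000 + 7205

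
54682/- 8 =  - 27341/4 = - 6835.25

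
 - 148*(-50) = 7400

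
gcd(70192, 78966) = 8774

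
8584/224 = 38 + 9/28  =  38.32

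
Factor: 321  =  3^1*107^1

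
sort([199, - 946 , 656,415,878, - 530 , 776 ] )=[ - 946, - 530 , 199,415, 656, 776,878 ] 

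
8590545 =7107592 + 1482953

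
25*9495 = 237375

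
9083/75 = 121+8/75 = 121.11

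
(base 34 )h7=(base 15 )290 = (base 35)GP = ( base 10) 585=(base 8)1111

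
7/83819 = 7/83819 = 0.00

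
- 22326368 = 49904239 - 72230607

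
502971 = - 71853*( - 7)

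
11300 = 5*2260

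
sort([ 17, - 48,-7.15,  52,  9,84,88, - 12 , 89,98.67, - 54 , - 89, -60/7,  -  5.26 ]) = [-89, -54, - 48 , - 12,  -  60/7, - 7.15,-5.26,9, 17, 52,84,88, 89, 98.67 ]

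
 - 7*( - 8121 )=56847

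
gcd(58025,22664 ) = 1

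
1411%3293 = 1411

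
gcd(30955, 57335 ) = 5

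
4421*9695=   42861595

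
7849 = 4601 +3248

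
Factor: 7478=2^1*3739^1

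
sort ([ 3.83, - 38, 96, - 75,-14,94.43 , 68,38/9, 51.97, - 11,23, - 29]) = [ - 75, - 38, - 29 ,  -  14, - 11, 3.83 , 38/9, 23 , 51.97, 68, 94.43,96 ] 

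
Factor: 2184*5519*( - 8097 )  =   - 2^3 *3^2*7^1*13^1*2699^1*5519^1 = - 97597157112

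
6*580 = 3480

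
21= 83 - 62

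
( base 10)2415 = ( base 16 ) 96F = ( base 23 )4D0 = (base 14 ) c47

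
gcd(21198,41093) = 1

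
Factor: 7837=17^1*461^1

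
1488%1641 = 1488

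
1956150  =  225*8694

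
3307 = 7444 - 4137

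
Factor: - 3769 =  - 3769^1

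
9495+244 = 9739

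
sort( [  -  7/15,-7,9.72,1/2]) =[ - 7,-7/15,1/2 , 9.72 ] 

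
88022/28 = 44011/14 = 3143.64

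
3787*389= 1473143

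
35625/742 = 48 + 9/742 = 48.01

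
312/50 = 156/25 =6.24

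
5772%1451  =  1419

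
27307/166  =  329/2 =164.50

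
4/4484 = 1/1121 = 0.00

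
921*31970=29444370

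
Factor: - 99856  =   - 2^4*79^2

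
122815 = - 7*( - 17545)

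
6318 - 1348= 4970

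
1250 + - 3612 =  - 2362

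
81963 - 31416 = 50547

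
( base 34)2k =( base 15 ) 5D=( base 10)88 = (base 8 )130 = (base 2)1011000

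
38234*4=152936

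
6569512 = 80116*82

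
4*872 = 3488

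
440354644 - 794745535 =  - 354390891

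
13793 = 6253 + 7540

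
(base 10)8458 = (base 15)278D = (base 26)CD8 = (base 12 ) 4a8a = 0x210a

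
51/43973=51/43973 = 0.00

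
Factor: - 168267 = - 3^1 *11^1*5099^1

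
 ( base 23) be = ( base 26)A7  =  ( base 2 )100001011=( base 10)267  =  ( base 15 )12c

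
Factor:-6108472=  - 2^3*763559^1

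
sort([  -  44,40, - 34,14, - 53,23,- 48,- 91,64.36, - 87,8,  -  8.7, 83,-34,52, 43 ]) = [ - 91, -87, - 53, - 48, - 44, - 34,-34, - 8.7 , 8,14,23,40, 43,52,64.36,  83 ] 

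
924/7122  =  154/1187 = 0.13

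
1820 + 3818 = 5638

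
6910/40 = 691/4 = 172.75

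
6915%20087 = 6915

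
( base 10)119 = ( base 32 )3N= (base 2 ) 1110111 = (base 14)87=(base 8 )167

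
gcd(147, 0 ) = 147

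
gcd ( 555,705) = 15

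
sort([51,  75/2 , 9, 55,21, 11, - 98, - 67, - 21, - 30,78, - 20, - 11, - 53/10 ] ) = [ -98,-67, - 30, - 21, - 20,  -  11, - 53/10,9,11 , 21, 75/2,51,55, 78 ] 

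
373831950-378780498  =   - 4948548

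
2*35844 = 71688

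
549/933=183/311  =  0.59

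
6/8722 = 3/4361 = 0.00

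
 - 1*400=-400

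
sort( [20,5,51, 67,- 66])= [-66 , 5, 20,51, 67 ]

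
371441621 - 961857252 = - 590415631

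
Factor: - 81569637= - 3^2*347^1*26119^1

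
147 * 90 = 13230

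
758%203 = 149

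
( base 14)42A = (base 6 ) 3450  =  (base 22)1F8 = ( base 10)822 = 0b1100110110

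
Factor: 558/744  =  2^( - 2)*3^1= 3/4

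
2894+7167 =10061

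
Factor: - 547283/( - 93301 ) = 11^2*13^(-1)*4523^1*7177^ ( - 1)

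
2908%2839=69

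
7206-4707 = 2499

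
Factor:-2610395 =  - 5^1*522079^1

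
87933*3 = 263799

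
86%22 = 20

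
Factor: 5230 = 2^1*5^1* 523^1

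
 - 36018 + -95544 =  - 131562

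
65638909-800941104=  - 735302195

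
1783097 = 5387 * 331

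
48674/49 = 48674/49 = 993.35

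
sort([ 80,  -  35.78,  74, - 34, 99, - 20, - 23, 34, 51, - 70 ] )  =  [ - 70 ,-35.78, - 34 , - 23 , - 20, 34 , 51, 74, 80 , 99]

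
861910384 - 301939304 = 559971080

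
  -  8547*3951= - 33769197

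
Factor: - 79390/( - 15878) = 5 = 5^1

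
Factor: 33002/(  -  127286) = - 29^1 * 31^( - 1)*569^1* 2053^(-1) =- 16501/63643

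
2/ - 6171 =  - 2/6171 = - 0.00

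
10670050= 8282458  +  2387592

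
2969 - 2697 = 272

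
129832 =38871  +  90961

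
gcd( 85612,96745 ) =1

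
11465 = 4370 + 7095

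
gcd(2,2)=2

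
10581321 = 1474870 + 9106451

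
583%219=145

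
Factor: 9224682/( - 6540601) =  - 2^1*3^1*37^( - 1)*43^( - 1) * 659^1 * 2333^1 * 4111^( - 1)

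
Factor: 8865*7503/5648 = 66514095/5648 =2^( - 4)*3^3*5^1*41^1*61^1 * 197^1 * 353^( - 1 )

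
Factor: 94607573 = 439^1*215507^1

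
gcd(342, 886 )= 2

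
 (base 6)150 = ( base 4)1002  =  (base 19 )39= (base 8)102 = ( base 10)66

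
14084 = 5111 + 8973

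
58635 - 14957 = 43678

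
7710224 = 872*8842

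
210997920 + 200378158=411376078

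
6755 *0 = 0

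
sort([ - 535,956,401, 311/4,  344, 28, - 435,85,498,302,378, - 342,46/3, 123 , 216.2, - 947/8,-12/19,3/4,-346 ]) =[ - 535,-435 , - 346, - 342, - 947/8, - 12/19, 3/4,46/3, 28,  311/4,85,123,216.2,302,344, 378,  401,498,956 ] 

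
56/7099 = 56/7099 = 0.01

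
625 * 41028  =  25642500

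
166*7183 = 1192378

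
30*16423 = 492690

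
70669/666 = 70669/666 = 106.11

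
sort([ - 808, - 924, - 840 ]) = [ - 924,-840, - 808]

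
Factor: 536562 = 2^1*3^2 * 13^1*2293^1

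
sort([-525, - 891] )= [ - 891,  -  525 ] 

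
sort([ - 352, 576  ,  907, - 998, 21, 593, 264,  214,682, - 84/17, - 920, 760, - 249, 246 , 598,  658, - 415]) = [ - 998, - 920, - 415, - 352,-249, - 84/17, 21, 214, 246,264, 576 , 593, 598,  658, 682,760, 907 ] 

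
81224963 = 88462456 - 7237493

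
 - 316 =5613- 5929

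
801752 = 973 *824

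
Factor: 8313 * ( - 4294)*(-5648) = 201611132256   =  2^5 * 3^1*17^1*19^1*113^1*163^1*353^1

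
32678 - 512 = 32166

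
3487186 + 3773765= 7260951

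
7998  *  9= 71982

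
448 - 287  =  161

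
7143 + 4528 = 11671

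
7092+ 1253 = 8345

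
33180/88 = 377  +  1/22 = 377.05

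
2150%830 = 490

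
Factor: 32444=2^2*8111^1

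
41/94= 41/94=0.44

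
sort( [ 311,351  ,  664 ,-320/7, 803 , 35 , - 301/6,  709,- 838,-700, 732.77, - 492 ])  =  [-838, - 700, - 492, -301/6, - 320/7, 35,311, 351,664,709, 732.77 , 803 ]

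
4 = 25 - 21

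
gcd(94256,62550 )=2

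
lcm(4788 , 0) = 0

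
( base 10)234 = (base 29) 82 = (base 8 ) 352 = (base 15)109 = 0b11101010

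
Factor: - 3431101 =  - 409^1*8389^1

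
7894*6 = 47364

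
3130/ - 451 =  - 7 + 27/451=- 6.94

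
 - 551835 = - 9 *61315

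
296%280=16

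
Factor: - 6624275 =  - 5^2*7^1*37853^1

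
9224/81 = 113 + 71/81 = 113.88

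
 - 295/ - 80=59/16 = 3.69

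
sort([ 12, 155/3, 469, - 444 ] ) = [ - 444, 12,155/3,469]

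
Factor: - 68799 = - 3^1*17^1*19^1* 71^1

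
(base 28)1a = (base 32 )16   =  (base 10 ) 38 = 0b100110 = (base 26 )1c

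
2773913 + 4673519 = 7447432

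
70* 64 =4480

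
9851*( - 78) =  - 768378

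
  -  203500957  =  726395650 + -929896607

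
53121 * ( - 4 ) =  - 212484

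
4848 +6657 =11505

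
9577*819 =7843563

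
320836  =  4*80209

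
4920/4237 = 1 + 683/4237 = 1.16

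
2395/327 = 7 + 106/327 =7.32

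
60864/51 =20288/17  =  1193.41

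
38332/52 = 9583/13 = 737.15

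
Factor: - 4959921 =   -  3^1 * 43^1*38449^1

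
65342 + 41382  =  106724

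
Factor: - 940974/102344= - 470487/51172 = -2^( - 2 )*3^1*11^(- 1 )* 31^1*1163^(  -  1)*5059^1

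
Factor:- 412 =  - 2^2 *103^1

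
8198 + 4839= 13037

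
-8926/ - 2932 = 4463/1466 = 3.04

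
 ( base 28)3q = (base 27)42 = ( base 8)156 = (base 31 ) 3H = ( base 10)110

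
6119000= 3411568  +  2707432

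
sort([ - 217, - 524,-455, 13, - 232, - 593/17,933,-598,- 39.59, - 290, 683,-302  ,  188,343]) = [-598,- 524, - 455,-302, - 290,-232, - 217,- 39.59,-593/17, 13, 188,343, 683, 933]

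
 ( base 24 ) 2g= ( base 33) 1v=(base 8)100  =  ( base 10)64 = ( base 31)22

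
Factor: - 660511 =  - 107^1*6173^1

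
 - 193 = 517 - 710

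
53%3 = 2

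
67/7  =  9 +4/7= 9.57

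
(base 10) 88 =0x58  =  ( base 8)130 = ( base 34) 2K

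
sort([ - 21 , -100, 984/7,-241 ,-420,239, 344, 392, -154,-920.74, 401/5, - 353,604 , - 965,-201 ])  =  [-965, - 920.74, - 420,  -  353, - 241,-201,- 154,-100, - 21, 401/5, 984/7, 239,344, 392, 604 ]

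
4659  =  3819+840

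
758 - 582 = 176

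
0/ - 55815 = 0/1 = - 0.00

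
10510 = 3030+7480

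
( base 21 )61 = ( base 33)3S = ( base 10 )127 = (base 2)1111111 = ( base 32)3V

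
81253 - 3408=77845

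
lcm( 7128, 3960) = 35640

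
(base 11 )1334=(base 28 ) 25N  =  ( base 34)1gv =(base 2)11011000011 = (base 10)1731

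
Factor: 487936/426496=953/833 = 7^( - 2) * 17^( - 1 )* 953^1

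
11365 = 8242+3123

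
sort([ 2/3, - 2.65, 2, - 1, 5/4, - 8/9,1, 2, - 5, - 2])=[ - 5, -2.65,-2, - 1, - 8/9,2/3,1,5/4,2,  2]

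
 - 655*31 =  - 20305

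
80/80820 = 4/4041=0.00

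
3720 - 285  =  3435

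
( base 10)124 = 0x7C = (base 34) 3m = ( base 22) 5E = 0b1111100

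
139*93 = 12927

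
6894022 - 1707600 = 5186422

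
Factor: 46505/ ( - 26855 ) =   -  71/41 =-41^( - 1)*71^1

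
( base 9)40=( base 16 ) 24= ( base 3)1100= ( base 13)2a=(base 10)36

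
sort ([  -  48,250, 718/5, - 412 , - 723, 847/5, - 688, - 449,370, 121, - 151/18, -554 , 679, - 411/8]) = [ - 723,-688, - 554 , - 449, - 412 , - 411/8, - 48, - 151/18,  121,718/5, 847/5,250, 370,679 ] 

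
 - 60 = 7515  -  7575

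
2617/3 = 872 + 1/3 = 872.33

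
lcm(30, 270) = 270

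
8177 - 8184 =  - 7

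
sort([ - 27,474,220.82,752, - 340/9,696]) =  [ - 340/9,-27, 220.82,  474 , 696,752] 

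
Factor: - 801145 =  - 5^1*163^1 * 983^1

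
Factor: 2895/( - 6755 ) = -3^1*7^ ( - 1 ) = -3/7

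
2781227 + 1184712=3965939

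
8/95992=1/11999 = 0.00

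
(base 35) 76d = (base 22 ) i3k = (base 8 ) 21136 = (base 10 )8798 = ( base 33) 82k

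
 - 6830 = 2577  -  9407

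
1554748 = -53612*( - 29 )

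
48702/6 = 8117=8117.00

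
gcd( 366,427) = 61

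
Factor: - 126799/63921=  - 3^( - 1 )*11^( - 1) * 13^( - 1)*23^1*37^1 = - 851/429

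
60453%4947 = 1089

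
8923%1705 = 398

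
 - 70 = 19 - 89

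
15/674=15/674=0.02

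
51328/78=658 + 2/39  =  658.05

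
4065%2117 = 1948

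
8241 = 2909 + 5332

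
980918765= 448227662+532691103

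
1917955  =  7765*247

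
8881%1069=329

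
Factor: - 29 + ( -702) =  -  731=- 17^1*43^1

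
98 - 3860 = -3762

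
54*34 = 1836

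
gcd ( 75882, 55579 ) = 1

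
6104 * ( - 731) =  - 4462024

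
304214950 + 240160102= 544375052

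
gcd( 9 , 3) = 3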